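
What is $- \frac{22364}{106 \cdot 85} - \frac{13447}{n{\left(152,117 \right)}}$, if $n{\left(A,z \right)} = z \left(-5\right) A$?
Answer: $- \frac{186744941}{80116920} \approx -2.3309$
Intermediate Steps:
$n{\left(A,z \right)} = - 5 A z$ ($n{\left(A,z \right)} = - 5 z A = - 5 A z$)
$- \frac{22364}{106 \cdot 85} - \frac{13447}{n{\left(152,117 \right)}} = - \frac{22364}{106 \cdot 85} - \frac{13447}{\left(-5\right) 152 \cdot 117} = - \frac{22364}{9010} - \frac{13447}{-88920} = \left(-22364\right) \frac{1}{9010} - - \frac{13447}{88920} = - \frac{11182}{4505} + \frac{13447}{88920} = - \frac{186744941}{80116920}$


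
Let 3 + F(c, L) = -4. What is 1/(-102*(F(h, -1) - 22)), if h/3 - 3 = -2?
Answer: 1/2958 ≈ 0.00033807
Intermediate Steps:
h = 3 (h = 9 + 3*(-2) = 9 - 6 = 3)
F(c, L) = -7 (F(c, L) = -3 - 4 = -7)
1/(-102*(F(h, -1) - 22)) = 1/(-102*(-7 - 22)) = 1/(-102*(-29)) = 1/2958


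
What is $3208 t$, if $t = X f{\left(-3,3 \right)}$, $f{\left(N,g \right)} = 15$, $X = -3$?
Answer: $-144360$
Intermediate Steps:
$t = -45$ ($t = \left(-3\right) 15 = -45$)
$3208 t = 3208 \left(-45\right) = -144360$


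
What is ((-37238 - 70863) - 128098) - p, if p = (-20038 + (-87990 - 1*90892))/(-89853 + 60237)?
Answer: -874433563/3702 ≈ -2.3621e+5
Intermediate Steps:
p = 24865/3702 (p = (-20038 + (-87990 - 90892))/(-29616) = (-20038 - 178882)*(-1/29616) = -198920*(-1/29616) = 24865/3702 ≈ 6.7166)
((-37238 - 70863) - 128098) - p = ((-37238 - 70863) - 128098) - 1*24865/3702 = (-108101 - 128098) - 24865/3702 = -236199 - 24865/3702 = -874433563/3702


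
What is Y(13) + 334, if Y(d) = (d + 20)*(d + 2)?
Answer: 829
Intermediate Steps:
Y(d) = (2 + d)*(20 + d) (Y(d) = (20 + d)*(2 + d) = (2 + d)*(20 + d))
Y(13) + 334 = (40 + 13² + 22*13) + 334 = (40 + 169 + 286) + 334 = 495 + 334 = 829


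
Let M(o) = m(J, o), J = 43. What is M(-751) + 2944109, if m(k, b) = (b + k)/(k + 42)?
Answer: 250248557/85 ≈ 2.9441e+6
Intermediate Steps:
m(k, b) = (b + k)/(42 + k)
M(o) = 43/85 + o/85 (M(o) = (o + 43)/(42 + 43) = (43 + o)/85 = 43/85 + o/85)
M(-751) + 2944109 = (43/85 + (1/85)*(-751)) + 2944109 = (43/85 - 751/85) + 2944109 = -708/85 + 2944109 = 250248557/85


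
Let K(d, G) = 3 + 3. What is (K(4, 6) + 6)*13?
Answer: 156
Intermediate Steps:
K(d, G) = 6
(K(4, 6) + 6)*13 = (6 + 6)*13 = 12*13 = 156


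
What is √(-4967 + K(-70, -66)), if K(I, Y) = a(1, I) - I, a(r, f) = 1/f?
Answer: I*√23995370/70 ≈ 69.979*I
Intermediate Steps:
a(r, f) = 1/f
K(I, Y) = 1/I - I
√(-4967 + K(-70, -66)) = √(-4967 + (1/(-70) - 1*(-70))) = √(-4967 + (-1/70 + 70)) = √(-4967 + 4899/70) = √(-342791/70) = I*√23995370/70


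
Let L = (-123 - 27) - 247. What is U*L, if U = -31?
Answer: 12307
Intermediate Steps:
L = -397 (L = -150 - 247 = -397)
U*L = -31*(-397) = 12307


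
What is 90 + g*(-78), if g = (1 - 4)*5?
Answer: 1260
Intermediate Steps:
g = -15 (g = -3*5 = -15)
90 + g*(-78) = 90 - 15*(-78) = 90 + 1170 = 1260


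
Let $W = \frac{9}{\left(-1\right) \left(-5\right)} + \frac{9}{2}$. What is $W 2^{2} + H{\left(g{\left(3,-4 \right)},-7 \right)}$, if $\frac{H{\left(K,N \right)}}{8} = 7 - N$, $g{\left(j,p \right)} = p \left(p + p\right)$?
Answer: $\frac{686}{5} \approx 137.2$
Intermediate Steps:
$g{\left(j,p \right)} = 2 p^{2}$ ($g{\left(j,p \right)} = p 2 p = 2 p^{2}$)
$H{\left(K,N \right)} = 56 - 8 N$ ($H{\left(K,N \right)} = 8 \left(7 - N\right) = 56 - 8 N$)
$W = \frac{63}{10}$ ($W = \frac{9}{5} + 9 \cdot \frac{1}{2} = 9 \cdot \frac{1}{5} + \frac{9}{2} = \frac{9}{5} + \frac{9}{2} = \frac{63}{10} \approx 6.3$)
$W 2^{2} + H{\left(g{\left(3,-4 \right)},-7 \right)} = \frac{63 \cdot 2^{2}}{10} + \left(56 - -56\right) = \frac{63}{10} \cdot 4 + \left(56 + 56\right) = \frac{126}{5} + 112 = \frac{686}{5}$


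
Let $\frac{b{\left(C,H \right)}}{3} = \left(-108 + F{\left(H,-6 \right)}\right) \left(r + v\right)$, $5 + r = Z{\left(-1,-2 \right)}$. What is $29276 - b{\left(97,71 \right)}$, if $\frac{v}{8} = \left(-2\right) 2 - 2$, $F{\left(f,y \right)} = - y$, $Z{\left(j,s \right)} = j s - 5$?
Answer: $12140$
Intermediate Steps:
$Z{\left(j,s \right)} = -5 + j s$
$r = -8$ ($r = -5 - 3 = -8$)
$v = -48$ ($v = 8 \left(\left(-2\right) 2 - 2\right) = 8 \left(-4 - 2\right) = 8 \left(-6\right) = -48$)
$b{\left(C,H \right)} = 17136$ ($b{\left(C,H \right)} = 3 \left(-108 - -6\right) \left(-8 - 48\right) = 3 \left(-108 + 6\right) \left(-56\right) = 3 \left(\left(-102\right) \left(-56\right)\right) = 3 \cdot 5712 = 17136$)
$29276 - b{\left(97,71 \right)} = 29276 - 17136 = 12140$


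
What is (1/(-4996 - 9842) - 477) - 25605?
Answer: -387004717/14838 ≈ -26082.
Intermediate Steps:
(1/(-4996 - 9842) - 477) - 25605 = (1/(-14838) - 477) - 25605 = (-1/14838 - 477) - 25605 = -7077727/14838 - 25605 = -387004717/14838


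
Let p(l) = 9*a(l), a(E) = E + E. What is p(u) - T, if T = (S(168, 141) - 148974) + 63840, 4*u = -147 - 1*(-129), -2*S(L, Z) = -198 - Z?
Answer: 169767/2 ≈ 84884.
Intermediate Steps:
S(L, Z) = 99 + Z/2 (S(L, Z) = -(-198 - Z)/2 = 99 + Z/2)
a(E) = 2*E
u = -9/2 (u = (-147 - 1*(-129))/4 = (-147 + 129)/4 = (1/4)*(-18) = -9/2 ≈ -4.5000)
p(l) = 18*l (p(l) = 9*(2*l) = 18*l)
T = -169929/2 (T = ((99 + (1/2)*141) - 148974) + 63840 = ((99 + 141/2) - 148974) + 63840 = (339/2 - 148974) + 63840 = -297609/2 + 63840 = -169929/2 ≈ -84965.)
p(u) - T = 18*(-9/2) - 1*(-169929/2) = -81 + 169929/2 = 169767/2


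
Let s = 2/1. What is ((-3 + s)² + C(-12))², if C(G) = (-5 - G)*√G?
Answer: -587 + 28*I*√3 ≈ -587.0 + 48.497*I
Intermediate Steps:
C(G) = √G*(-5 - G)
s = 2 (s = 2*1 = 2)
((-3 + s)² + C(-12))² = ((-3 + 2)² + √(-12)*(-5 - 1*(-12)))² = ((-1)² + (2*I*√3)*(-5 + 12))² = (1 + (2*I*√3)*7)² = (1 + 14*I*√3)²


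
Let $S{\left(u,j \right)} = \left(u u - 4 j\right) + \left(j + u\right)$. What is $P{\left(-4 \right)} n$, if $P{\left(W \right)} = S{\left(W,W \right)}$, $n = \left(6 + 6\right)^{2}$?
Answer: $3456$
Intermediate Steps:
$n = 144$ ($n = 12^{2} = 144$)
$S{\left(u,j \right)} = u + u^{2} - 3 j$ ($S{\left(u,j \right)} = \left(u^{2} - 4 j\right) + \left(j + u\right) = u + u^{2} - 3 j$)
$P{\left(W \right)} = W^{2} - 2 W$ ($P{\left(W \right)} = W + W^{2} - 3 W = W^{2} - 2 W$)
$P{\left(-4 \right)} n = - 4 \left(-2 - 4\right) 144 = \left(-4\right) \left(-6\right) 144 = 24 \cdot 144 = 3456$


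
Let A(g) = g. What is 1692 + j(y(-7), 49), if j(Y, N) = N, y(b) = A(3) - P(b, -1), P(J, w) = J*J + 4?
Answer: 1741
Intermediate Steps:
P(J, w) = 4 + J**2 (P(J, w) = J**2 + 4 = 4 + J**2)
y(b) = -1 - b**2 (y(b) = 3 - (4 + b**2) = 3 + (-4 - b**2) = -1 - b**2)
1692 + j(y(-7), 49) = 1692 + 49 = 1741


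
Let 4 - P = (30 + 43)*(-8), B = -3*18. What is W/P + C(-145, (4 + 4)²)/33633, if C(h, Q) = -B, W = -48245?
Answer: -180288037/2197356 ≈ -82.048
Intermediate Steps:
B = -54
C(h, Q) = 54 (C(h, Q) = -1*(-54) = 54)
P = 588 (P = 4 - (30 + 43)*(-8) = 4 - 73*(-8) = 4 - 1*(-584) = 4 + 584 = 588)
W/P + C(-145, (4 + 4)²)/33633 = -48245/588 + 54/33633 = -48245*1/588 + 54*(1/33633) = -48245/588 + 6/3737 = -180288037/2197356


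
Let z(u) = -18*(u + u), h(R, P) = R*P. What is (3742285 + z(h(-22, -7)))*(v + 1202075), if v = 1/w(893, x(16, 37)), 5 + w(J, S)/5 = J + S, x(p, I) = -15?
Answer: 19606894426251616/4365 ≈ 4.4918e+12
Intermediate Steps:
w(J, S) = -25 + 5*J + 5*S (w(J, S) = -25 + 5*(J + S) = -25 + (5*J + 5*S) = -25 + 5*J + 5*S)
h(R, P) = P*R
z(u) = -36*u
v = 1/4365 (v = 1/(-25 + 5*893 + 5*(-15)) = 1/(-25 + 4465 - 75) = 1/4365 ≈ 0.00022910)
(3742285 + z(h(-22, -7)))*(v + 1202075) = (3742285 - (-252)*(-22))*(1/4365 + 1202075) = (3742285 - 36*154)*(5247057376/4365) = (3742285 - 5544)*(5247057376/4365) = 3736741*(5247057376/4365) = 19606894426251616/4365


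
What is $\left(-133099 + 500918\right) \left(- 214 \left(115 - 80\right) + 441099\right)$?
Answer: $159489628771$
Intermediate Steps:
$\left(-133099 + 500918\right) \left(- 214 \left(115 - 80\right) + 441099\right) = 367819 \left(\left(-214\right) 35 + 441099\right) = 367819 \left(-7490 + 441099\right) = 367819 \cdot 433609 = 159489628771$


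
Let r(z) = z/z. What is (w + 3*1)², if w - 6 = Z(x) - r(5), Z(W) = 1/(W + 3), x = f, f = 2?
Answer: 1681/25 ≈ 67.240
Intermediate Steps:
r(z) = 1
x = 2
Z(W) = 1/(3 + W)
w = 26/5 (w = 6 + (1/(3 + 2) - 1*1) = 6 + (1/5 - 1) = 6 + (⅕ - 1) = 6 - ⅘ = 26/5 ≈ 5.2000)
(w + 3*1)² = (26/5 + 3*1)² = (26/5 + 3)² = (41/5)² = 1681/25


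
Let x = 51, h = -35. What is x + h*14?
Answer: -439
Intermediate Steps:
x + h*14 = 51 - 35*14 = 51 - 490 = -439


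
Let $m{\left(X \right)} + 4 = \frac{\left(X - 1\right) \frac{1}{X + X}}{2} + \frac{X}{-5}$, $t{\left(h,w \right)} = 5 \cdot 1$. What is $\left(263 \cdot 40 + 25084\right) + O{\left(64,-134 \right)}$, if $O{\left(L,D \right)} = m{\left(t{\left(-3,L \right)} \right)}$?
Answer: $\frac{177996}{5} \approx 35599.0$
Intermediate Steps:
$t{\left(h,w \right)} = 5$
$m{\left(X \right)} = -4 - \frac{X}{5} + \frac{-1 + X}{4 X}$ ($m{\left(X \right)} = -4 + \left(\frac{\left(X - 1\right) \frac{1}{X + X}}{2} + \frac{X}{-5}\right) = -4 + \left(\frac{-1 + X}{2 X} \frac{1}{2} + X \left(- \frac{1}{5}\right)\right) = -4 - \left(\frac{X}{5} - \left(-1 + X\right) \frac{1}{2 X} \frac{1}{2}\right) = -4 - \left(\frac{X}{5} - \frac{-1 + X}{2 X} \frac{1}{2}\right) = -4 - \left(\frac{X}{5} - \frac{-1 + X}{4 X}\right) = -4 - \frac{X}{5} + \frac{-1 + X}{4 X}$)
$O{\left(L,D \right)} = - \frac{24}{5}$ ($O{\left(L,D \right)} = \frac{-5 - 5 \left(75 + 4 \cdot 5\right)}{20 \cdot 5} = \frac{1}{20} \cdot \frac{1}{5} \left(-5 - 5 \left(75 + 20\right)\right) = \frac{1}{20} \cdot \frac{1}{5} \left(-5 - 5 \cdot 95\right) = \frac{1}{20} \cdot \frac{1}{5} \left(-5 - 475\right) = \frac{1}{20} \cdot \frac{1}{5} \left(-480\right) = - \frac{24}{5}$)
$\left(263 \cdot 40 + 25084\right) + O{\left(64,-134 \right)} = \left(263 \cdot 40 + 25084\right) - \frac{24}{5} = \left(10520 + 25084\right) - \frac{24}{5} = 35604 - \frac{24}{5} = \frac{177996}{5}$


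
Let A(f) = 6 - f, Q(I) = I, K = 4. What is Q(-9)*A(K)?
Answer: -18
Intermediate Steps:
Q(-9)*A(K) = -9*(6 - 1*4) = -9*(6 - 4) = -9*2 = -18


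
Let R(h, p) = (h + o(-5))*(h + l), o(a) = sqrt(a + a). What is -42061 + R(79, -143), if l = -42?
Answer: -39138 + 37*I*sqrt(10) ≈ -39138.0 + 117.0*I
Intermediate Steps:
o(a) = sqrt(2)*sqrt(a) (o(a) = sqrt(2*a) = sqrt(2)*sqrt(a))
R(h, p) = (-42 + h)*(h + I*sqrt(10)) (R(h, p) = (h + sqrt(2)*sqrt(-5))*(h - 42) = (h + sqrt(2)*(I*sqrt(5)))*(-42 + h) = (h + I*sqrt(10))*(-42 + h) = (-42 + h)*(h + I*sqrt(10)))
-42061 + R(79, -143) = -42061 + (79**2 - 42*79 - 42*I*sqrt(10) + I*79*sqrt(10)) = -42061 + (6241 - 3318 - 42*I*sqrt(10) + 79*I*sqrt(10)) = -42061 + (2923 + 37*I*sqrt(10)) = -39138 + 37*I*sqrt(10)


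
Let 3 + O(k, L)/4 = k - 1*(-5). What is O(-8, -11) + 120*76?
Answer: 9096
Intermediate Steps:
O(k, L) = 8 + 4*k (O(k, L) = -12 + 4*(k - 1*(-5)) = -12 + 4*(k + 5) = -12 + 4*(5 + k) = -12 + (20 + 4*k) = 8 + 4*k)
O(-8, -11) + 120*76 = (8 + 4*(-8)) + 120*76 = (8 - 32) + 9120 = -24 + 9120 = 9096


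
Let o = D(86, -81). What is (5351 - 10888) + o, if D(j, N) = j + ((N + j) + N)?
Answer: -5527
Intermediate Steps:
D(j, N) = 2*N + 2*j (D(j, N) = j + (j + 2*N) = 2*N + 2*j)
o = 10 (o = 2*(-81) + 2*86 = -162 + 172 = 10)
(5351 - 10888) + o = (5351 - 10888) + 10 = -5537 + 10 = -5527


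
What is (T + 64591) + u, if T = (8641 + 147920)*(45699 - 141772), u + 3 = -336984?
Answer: -15041557349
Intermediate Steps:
u = -336987 (u = -3 - 336984 = -336987)
T = -15041284953 (T = 156561*(-96073) = -15041284953)
(T + 64591) + u = (-15041284953 + 64591) - 336987 = -15041220362 - 336987 = -15041557349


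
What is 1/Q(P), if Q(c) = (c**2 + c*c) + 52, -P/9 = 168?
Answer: 1/4572340 ≈ 2.1871e-7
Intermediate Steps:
P = -1512 (P = -9*168 = -1512)
Q(c) = 52 + 2*c**2 (Q(c) = (c**2 + c**2) + 52 = 2*c**2 + 52 = 52 + 2*c**2)
1/Q(P) = 1/(52 + 2*(-1512)**2) = 1/(52 + 2*2286144) = 1/(52 + 4572288) = 1/4572340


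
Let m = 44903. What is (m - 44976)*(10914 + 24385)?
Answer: -2576827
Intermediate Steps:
(m - 44976)*(10914 + 24385) = (44903 - 44976)*(10914 + 24385) = -73*35299 = -2576827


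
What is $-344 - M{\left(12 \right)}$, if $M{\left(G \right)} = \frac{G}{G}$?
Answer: $-345$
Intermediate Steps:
$M{\left(G \right)} = 1$
$-344 - M{\left(12 \right)} = -344 - 1 = -345$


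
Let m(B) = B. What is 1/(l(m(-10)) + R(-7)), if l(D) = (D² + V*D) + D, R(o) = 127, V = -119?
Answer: 1/1407 ≈ 0.00071073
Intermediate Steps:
l(D) = D² - 118*D (l(D) = (D² - 119*D) + D = D² - 118*D)
1/(l(m(-10)) + R(-7)) = 1/(-10*(-118 - 10) + 127) = 1/(-10*(-128) + 127) = 1/(1280 + 127) = 1/1407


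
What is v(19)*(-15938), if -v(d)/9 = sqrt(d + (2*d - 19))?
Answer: 143442*sqrt(38) ≈ 8.8424e+5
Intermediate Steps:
v(d) = -9*sqrt(-19 + 3*d) (v(d) = -9*sqrt(d + (2*d - 19)) = -9*sqrt(d + (-19 + 2*d)) = -9*sqrt(-19 + 3*d))
v(19)*(-15938) = -9*sqrt(-19 + 3*19)*(-15938) = -9*sqrt(-19 + 57)*(-15938) = -9*sqrt(38)*(-15938) = 143442*sqrt(38)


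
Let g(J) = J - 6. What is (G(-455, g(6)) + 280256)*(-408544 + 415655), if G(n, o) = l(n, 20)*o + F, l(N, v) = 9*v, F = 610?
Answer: 1997238126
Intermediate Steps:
g(J) = -6 + J
G(n, o) = 610 + 180*o (G(n, o) = (9*20)*o + 610 = 180*o + 610 = 610 + 180*o)
(G(-455, g(6)) + 280256)*(-408544 + 415655) = ((610 + 180*(-6 + 6)) + 280256)*(-408544 + 415655) = ((610 + 180*0) + 280256)*7111 = ((610 + 0) + 280256)*7111 = (610 + 280256)*7111 = 280866*7111 = 1997238126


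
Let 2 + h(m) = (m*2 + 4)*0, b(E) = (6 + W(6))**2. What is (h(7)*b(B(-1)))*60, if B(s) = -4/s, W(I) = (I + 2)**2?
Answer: -588000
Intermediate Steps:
W(I) = (2 + I)**2
b(E) = 4900 (b(E) = (6 + (2 + 6)**2)**2 = (6 + 8**2)**2 = (6 + 64)**2 = 70**2 = 4900)
h(m) = -2 (h(m) = -2 + (m*2 + 4)*0 = -2 + (2*m + 4)*0 = -2 + (4 + 2*m)*0 = -2 + 0 = -2)
(h(7)*b(B(-1)))*60 = -2*4900*60 = -9800*60 = -588000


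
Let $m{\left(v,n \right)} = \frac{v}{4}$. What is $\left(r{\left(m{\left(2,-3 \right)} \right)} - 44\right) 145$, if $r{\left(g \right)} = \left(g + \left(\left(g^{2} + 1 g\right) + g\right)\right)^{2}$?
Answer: $- \frac{94975}{16} \approx -5935.9$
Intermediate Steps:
$m{\left(v,n \right)} = \frac{v}{4}$ ($m{\left(v,n \right)} = v \frac{1}{4} = \frac{v}{4}$)
$r{\left(g \right)} = \left(g^{2} + 3 g\right)^{2}$ ($r{\left(g \right)} = \left(g + \left(\left(g^{2} + g\right) + g\right)\right)^{2} = \left(g + \left(\left(g + g^{2}\right) + g\right)\right)^{2} = \left(g + \left(g^{2} + 2 g\right)\right)^{2} = \left(g^{2} + 3 g\right)^{2}$)
$\left(r{\left(m{\left(2,-3 \right)} \right)} - 44\right) 145 = \left(\left(\frac{1}{4} \cdot 2\right)^{2} \left(3 + \frac{1}{4} \cdot 2\right)^{2} - 44\right) 145 = \left(\frac{\left(3 + \frac{1}{2}\right)^{2}}{4} - 44\right) 145 = \left(\frac{\left(\frac{7}{2}\right)^{2}}{4} - 44\right) 145 = \left(\frac{1}{4} \cdot \frac{49}{4} - 44\right) 145 = \left(\frac{49}{16} - 44\right) 145 = \left(- \frac{655}{16}\right) 145 = - \frac{94975}{16}$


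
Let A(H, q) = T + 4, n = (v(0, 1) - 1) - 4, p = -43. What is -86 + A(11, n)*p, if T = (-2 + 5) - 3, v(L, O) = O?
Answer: -258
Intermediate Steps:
T = 0 (T = 3 - 3 = 0)
n = -4 (n = (1 - 1) - 4 = 0 - 4 = -4)
A(H, q) = 4 (A(H, q) = 0 + 4 = 4)
-86 + A(11, n)*p = -86 + 4*(-43) = -86 - 172 = -258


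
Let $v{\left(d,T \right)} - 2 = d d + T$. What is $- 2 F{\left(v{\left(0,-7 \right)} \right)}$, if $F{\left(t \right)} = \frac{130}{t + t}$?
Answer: $26$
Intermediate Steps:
$v{\left(d,T \right)} = 2 + T + d^{2}$ ($v{\left(d,T \right)} = 2 + \left(d d + T\right) = 2 + \left(d^{2} + T\right) = 2 + \left(T + d^{2}\right) = 2 + T + d^{2}$)
$F{\left(t \right)} = \frac{65}{t}$ ($F{\left(t \right)} = \frac{130}{2 t} = 130 \frac{1}{2 t} = \frac{65}{t}$)
$- 2 F{\left(v{\left(0,-7 \right)} \right)} = - 2 \frac{65}{2 - 7 + 0^{2}} = - 2 \frac{65}{2 - 7 + 0} = - 2 \frac{65}{-5} = - 2 \cdot 65 \left(- \frac{1}{5}\right) = \left(-2\right) \left(-13\right) = 26$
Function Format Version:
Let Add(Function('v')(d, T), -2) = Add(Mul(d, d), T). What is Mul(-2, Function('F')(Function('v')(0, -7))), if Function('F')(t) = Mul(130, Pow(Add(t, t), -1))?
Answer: 26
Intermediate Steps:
Function('v')(d, T) = Add(2, T, Pow(d, 2)) (Function('v')(d, T) = Add(2, Add(Mul(d, d), T)) = Add(2, Add(Pow(d, 2), T)) = Add(2, Add(T, Pow(d, 2))) = Add(2, T, Pow(d, 2)))
Function('F')(t) = Mul(65, Pow(t, -1)) (Function('F')(t) = Mul(130, Pow(Mul(2, t), -1)) = Mul(130, Mul(Rational(1, 2), Pow(t, -1))) = Mul(65, Pow(t, -1)))
Mul(-2, Function('F')(Function('v')(0, -7))) = Mul(-2, Mul(65, Pow(Add(2, -7, Pow(0, 2)), -1))) = Mul(-2, Mul(65, Pow(Add(2, -7, 0), -1))) = Mul(-2, Mul(65, Pow(-5, -1))) = Mul(-2, Mul(65, Rational(-1, 5))) = Mul(-2, -13) = 26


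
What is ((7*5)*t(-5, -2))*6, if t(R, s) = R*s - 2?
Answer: 1680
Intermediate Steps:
t(R, s) = -2 + R*s
((7*5)*t(-5, -2))*6 = ((7*5)*(-2 - 5*(-2)))*6 = (35*(-2 + 10))*6 = (35*8)*6 = 280*6 = 1680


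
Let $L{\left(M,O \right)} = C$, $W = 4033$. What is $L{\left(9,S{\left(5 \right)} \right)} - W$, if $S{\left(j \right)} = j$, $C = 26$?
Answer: $-4007$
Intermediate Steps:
$L{\left(M,O \right)} = 26$
$L{\left(9,S{\left(5 \right)} \right)} - W = 26 - 4033 = -4007$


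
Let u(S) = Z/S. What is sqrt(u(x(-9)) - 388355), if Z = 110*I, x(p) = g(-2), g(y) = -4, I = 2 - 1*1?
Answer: I*sqrt(1553530)/2 ≈ 623.2*I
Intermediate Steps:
I = 1 (I = 2 - 1 = 1)
x(p) = -4
Z = 110 (Z = 110*1 = 110)
u(S) = 110/S
sqrt(u(x(-9)) - 388355) = sqrt(110/(-4) - 388355) = sqrt(110*(-1/4) - 388355) = sqrt(-55/2 - 388355) = sqrt(-776765/2) = I*sqrt(1553530)/2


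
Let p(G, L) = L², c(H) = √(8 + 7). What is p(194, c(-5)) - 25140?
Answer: -25125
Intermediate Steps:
c(H) = √15
p(194, c(-5)) - 25140 = (√15)² - 25140 = 15 - 25140 = -25125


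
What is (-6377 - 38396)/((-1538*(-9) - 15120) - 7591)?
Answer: 44773/8869 ≈ 5.0483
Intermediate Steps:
(-6377 - 38396)/((-1538*(-9) - 15120) - 7591) = -44773/((13842 - 15120) - 7591) = -44773/(-1278 - 7591) = -44773/(-8869) = -44773*(-1/8869) = 44773/8869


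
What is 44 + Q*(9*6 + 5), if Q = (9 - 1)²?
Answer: 3820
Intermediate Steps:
Q = 64 (Q = 8² = 64)
44 + Q*(9*6 + 5) = 44 + 64*(9*6 + 5) = 44 + 64*(54 + 5) = 44 + 64*59 = 44 + 3776 = 3820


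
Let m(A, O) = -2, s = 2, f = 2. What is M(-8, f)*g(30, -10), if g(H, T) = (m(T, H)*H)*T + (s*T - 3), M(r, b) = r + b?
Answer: -3462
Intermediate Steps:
M(r, b) = b + r
g(H, T) = -3 + 2*T - 2*H*T (g(H, T) = (-2*H)*T + (2*T - 3) = -2*H*T + (-3 + 2*T) = -3 + 2*T - 2*H*T)
M(-8, f)*g(30, -10) = (2 - 8)*(-3 + 2*(-10) - 2*30*(-10)) = -6*(-3 - 20 + 600) = -6*577 = -3462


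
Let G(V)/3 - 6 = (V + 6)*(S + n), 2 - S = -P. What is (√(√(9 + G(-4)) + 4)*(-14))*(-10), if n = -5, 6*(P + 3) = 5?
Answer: 140*√(4 + 2*I) ≈ 288.14 + 68.022*I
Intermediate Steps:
P = -13/6 (P = -3 + (⅙)*5 = -3 + ⅚ = -13/6 ≈ -2.1667)
S = -⅙ (S = 2 - (-1)*(-13)/6 = 2 - 1*13/6 = 2 - 13/6 = -⅙ ≈ -0.16667)
G(V) = -75 - 31*V/2 (G(V) = 18 + 3*((V + 6)*(-⅙ - 5)) = 18 + 3*((6 + V)*(-31/6)) = 18 + 3*(-31 - 31*V/6) = 18 + (-93 - 31*V/2) = -75 - 31*V/2)
(√(√(9 + G(-4)) + 4)*(-14))*(-10) = (√(√(9 + (-75 - 31/2*(-4))) + 4)*(-14))*(-10) = (√(√(9 + (-75 + 62)) + 4)*(-14))*(-10) = (√(√(9 - 13) + 4)*(-14))*(-10) = (√(√(-4) + 4)*(-14))*(-10) = (√(2*I + 4)*(-14))*(-10) = (√(4 + 2*I)*(-14))*(-10) = -14*√(4 + 2*I)*(-10) = 140*√(4 + 2*I)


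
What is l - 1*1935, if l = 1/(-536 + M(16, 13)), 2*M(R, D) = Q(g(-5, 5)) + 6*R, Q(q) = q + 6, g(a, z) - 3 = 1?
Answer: -934606/483 ≈ -1935.0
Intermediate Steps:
g(a, z) = 4 (g(a, z) = 3 + 1 = 4)
Q(q) = 6 + q
M(R, D) = 5 + 3*R (M(R, D) = ((6 + 4) + 6*R)/2 = (10 + 6*R)/2 = 5 + 3*R)
l = -1/483 (l = 1/(-536 + (5 + 3*16)) = 1/(-536 + (5 + 48)) = 1/(-536 + 53) = 1/(-483) = -1/483 ≈ -0.0020704)
l - 1*1935 = -1/483 - 1*1935 = -1/483 - 1935 = -934606/483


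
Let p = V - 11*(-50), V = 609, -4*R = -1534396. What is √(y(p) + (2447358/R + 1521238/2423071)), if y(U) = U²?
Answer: √1160529942480306260974426811741/929487612529 ≈ 1159.0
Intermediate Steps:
R = 383599 (R = -¼*(-1534396) = 383599)
p = 1159 (p = 609 - 11*(-50) = 609 - 1*(-550) = 609 + 550 = 1159)
√(y(p) + (2447358/R + 1521238/2423071)) = √(1159² + (2447358/383599 + 1521238/2423071)) = √(1343281 + (2447358*(1/383599) + 1521238*(1/2423071))) = √(1343281 + (2447358/383599 + 1521238/2423071)) = √(1343281 + 6513667571980/929487612529) = √(1248569563313139629/929487612529) = √1160529942480306260974426811741/929487612529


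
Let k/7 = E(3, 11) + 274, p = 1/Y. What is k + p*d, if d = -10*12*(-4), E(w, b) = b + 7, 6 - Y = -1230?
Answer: 210572/103 ≈ 2044.4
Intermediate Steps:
Y = 1236 (Y = 6 - 1*(-1230) = 6 + 1230 = 1236)
E(w, b) = 7 + b
d = 480 (d = -120*(-4) = 480)
p = 1/1236 ≈ 0.00080906
k = 2044 (k = 7*((7 + 11) + 274) = 7*(18 + 274) = 7*292 = 2044)
k + p*d = 2044 + (1/1236)*480 = 2044 + 40/103 = 210572/103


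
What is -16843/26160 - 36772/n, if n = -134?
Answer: 479849279/1752720 ≈ 273.77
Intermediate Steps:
-16843/26160 - 36772/n = -16843/26160 - 36772/(-134) = -16843*1/26160 - 36772*(-1/134) = -16843/26160 + 18386/67 = 479849279/1752720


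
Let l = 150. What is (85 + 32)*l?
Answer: 17550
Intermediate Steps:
(85 + 32)*l = (85 + 32)*150 = 117*150 = 17550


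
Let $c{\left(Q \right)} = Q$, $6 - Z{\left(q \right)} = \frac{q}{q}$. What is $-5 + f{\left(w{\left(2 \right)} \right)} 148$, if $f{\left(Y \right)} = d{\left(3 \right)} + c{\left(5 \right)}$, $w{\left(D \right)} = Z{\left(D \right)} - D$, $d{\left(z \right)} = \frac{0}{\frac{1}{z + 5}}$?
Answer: $735$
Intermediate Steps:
$Z{\left(q \right)} = 5$ ($Z{\left(q \right)} = 6 - \frac{q}{q} = 6 - 1 = 5$)
$d{\left(z \right)} = 0$ ($d{\left(z \right)} = \frac{0}{\frac{1}{5 + z}} = 0 \left(5 + z\right) = 0$)
$w{\left(D \right)} = 5 - D$
$f{\left(Y \right)} = 5$ ($f{\left(Y \right)} = 0 + 5 = 5$)
$-5 + f{\left(w{\left(2 \right)} \right)} 148 = -5 + 5 \cdot 148 = -5 + 740 = 735$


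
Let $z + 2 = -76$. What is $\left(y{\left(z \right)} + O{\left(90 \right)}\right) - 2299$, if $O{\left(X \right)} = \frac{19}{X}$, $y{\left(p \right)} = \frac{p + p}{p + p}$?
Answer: $- \frac{206801}{90} \approx -2297.8$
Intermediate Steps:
$z = -78$ ($z = -2 - 76 = -78$)
$y{\left(p \right)} = 1$ ($y{\left(p \right)} = \frac{2 p}{2 p} = 2 p \frac{1}{2 p} = 1$)
$\left(y{\left(z \right)} + O{\left(90 \right)}\right) - 2299 = \left(1 + \frac{19}{90}\right) - 2299 = \frac{109}{90} - 2299 = - \frac{206801}{90}$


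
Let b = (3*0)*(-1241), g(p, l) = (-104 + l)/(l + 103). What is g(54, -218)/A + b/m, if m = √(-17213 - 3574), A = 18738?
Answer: 7/46845 ≈ 0.00014943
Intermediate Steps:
g(p, l) = (-104 + l)/(103 + l)
b = 0 (b = 0*(-1241) = 0)
m = 13*I*√123 (m = √(-20787) = 13*I*√123 ≈ 144.18*I)
g(54, -218)/A + b/m = ((-104 - 218)/(103 - 218))/18738 + 0/((13*I*√123)) = (-322/(-115))*(1/18738) + 0*(-I*√123/1599) = -1/115*(-322)*(1/18738) + 0 = (14/5)*(1/18738) + 0 = 7/46845 + 0 = 7/46845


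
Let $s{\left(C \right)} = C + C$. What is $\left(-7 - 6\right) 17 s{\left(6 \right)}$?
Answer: $-2652$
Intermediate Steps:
$s{\left(C \right)} = 2 C$
$\left(-7 - 6\right) 17 s{\left(6 \right)} = \left(-7 - 6\right) 17 \cdot 2 \cdot 6 = \left(-7 - 6\right) 17 \cdot 12 = \left(-13\right) 17 \cdot 12 = \left(-221\right) 12 = -2652$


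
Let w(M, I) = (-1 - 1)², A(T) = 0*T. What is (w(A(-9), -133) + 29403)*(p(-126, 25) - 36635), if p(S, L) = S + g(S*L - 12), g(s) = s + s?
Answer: -1267000595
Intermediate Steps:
g(s) = 2*s
A(T) = 0
p(S, L) = -24 + S + 2*L*S (p(S, L) = S + 2*(S*L - 12) = S + 2*(L*S - 12) = S + 2*(-12 + L*S) = S + (-24 + 2*L*S) = -24 + S + 2*L*S)
w(M, I) = 4 (w(M, I) = (-2)² = 4)
(w(A(-9), -133) + 29403)*(p(-126, 25) - 36635) = (4 + 29403)*((-24 - 126 + 2*25*(-126)) - 36635) = 29407*((-24 - 126 - 6300) - 36635) = 29407*(-6450 - 36635) = 29407*(-43085) = -1267000595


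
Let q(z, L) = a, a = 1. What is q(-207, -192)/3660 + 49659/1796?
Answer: 22719217/821670 ≈ 27.650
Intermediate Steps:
q(z, L) = 1
q(-207, -192)/3660 + 49659/1796 = 1/3660 + 49659/1796 = 22719217/821670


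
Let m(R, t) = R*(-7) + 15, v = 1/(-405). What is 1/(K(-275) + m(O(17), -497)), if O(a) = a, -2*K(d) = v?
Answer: -810/84239 ≈ -0.0096155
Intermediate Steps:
v = -1/405 ≈ -0.0024691
K(d) = 1/810 (K(d) = -½*(-1/405) = 1/810)
m(R, t) = 15 - 7*R (m(R, t) = -7*R + 15 = 15 - 7*R)
1/(K(-275) + m(O(17), -497)) = 1/(1/810 + (15 - 7*17)) = 1/(1/810 + (15 - 119)) = 1/(1/810 - 104) = 1/(-84239/810) = -810/84239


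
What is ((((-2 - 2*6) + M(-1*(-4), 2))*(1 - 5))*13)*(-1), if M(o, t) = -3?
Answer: -884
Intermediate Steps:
((((-2 - 2*6) + M(-1*(-4), 2))*(1 - 5))*13)*(-1) = ((((-2 - 2*6) - 3)*(1 - 5))*13)*(-1) = ((((-2 - 12) - 3)*(-4))*13)*(-1) = (((-14 - 3)*(-4))*13)*(-1) = (-17*(-4)*13)*(-1) = (68*13)*(-1) = 884*(-1) = -884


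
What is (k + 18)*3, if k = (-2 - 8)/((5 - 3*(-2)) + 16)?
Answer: 476/9 ≈ 52.889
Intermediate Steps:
k = -10/27 (k = -10/((5 + 6) + 16) = -10/(11 + 16) = -10/27 ≈ -0.37037)
(k + 18)*3 = (-10/27 + 18)*3 = (476/27)*3 = 476/9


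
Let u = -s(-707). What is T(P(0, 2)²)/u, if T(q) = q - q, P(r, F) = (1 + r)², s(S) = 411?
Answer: 0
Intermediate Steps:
u = -411 (u = -1*411 = -411)
T(q) = 0
T(P(0, 2)²)/u = 0/(-411) = 0*(-1/411) = 0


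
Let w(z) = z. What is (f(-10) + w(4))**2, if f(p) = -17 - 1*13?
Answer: 676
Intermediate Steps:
f(p) = -30 (f(p) = -17 - 13 = -30)
(f(-10) + w(4))**2 = (-30 + 4)**2 = (-26)**2 = 676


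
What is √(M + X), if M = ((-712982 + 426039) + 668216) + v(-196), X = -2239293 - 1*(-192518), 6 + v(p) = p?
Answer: 2*I*√416426 ≈ 1290.6*I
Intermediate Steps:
v(p) = -6 + p
X = -2046775 (X = -2239293 + 192518 = -2046775)
M = 381071 (M = ((-712982 + 426039) + 668216) + (-6 - 196) = (-286943 + 668216) - 202 = 381273 - 202 = 381071)
√(M + X) = √(381071 - 2046775) = √(-1665704) = 2*I*√416426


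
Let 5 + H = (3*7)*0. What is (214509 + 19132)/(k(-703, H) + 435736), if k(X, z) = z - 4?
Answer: 233641/435727 ≈ 0.53621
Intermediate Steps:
H = -5 (H = -5 + (3*7)*0 = -5 + 21*0 = -5 + 0 = -5)
k(X, z) = -4 + z
(214509 + 19132)/(k(-703, H) + 435736) = (214509 + 19132)/((-4 - 5) + 435736) = 233641/(-9 + 435736) = 233641/435727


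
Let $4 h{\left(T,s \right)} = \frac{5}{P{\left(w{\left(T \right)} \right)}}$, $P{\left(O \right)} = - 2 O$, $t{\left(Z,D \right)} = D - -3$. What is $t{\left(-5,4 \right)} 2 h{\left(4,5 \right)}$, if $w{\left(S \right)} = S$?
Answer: $- \frac{35}{16} \approx -2.1875$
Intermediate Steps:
$t{\left(Z,D \right)} = 3 + D$ ($t{\left(Z,D \right)} = D + 3 = 3 + D$)
$h{\left(T,s \right)} = - \frac{5}{8 T}$ ($h{\left(T,s \right)} = \frac{5 \frac{1}{\left(-2\right) T}}{4} = \frac{5 \left(- \frac{1}{2 T}\right)}{4} = \frac{\left(- \frac{5}{2}\right) \frac{1}{T}}{4} = - \frac{5}{8 T}$)
$t{\left(-5,4 \right)} 2 h{\left(4,5 \right)} = \left(3 + 4\right) 2 \left(- \frac{5}{8 \cdot 4}\right) = 7 \cdot 2 \left(\left(- \frac{5}{8}\right) \frac{1}{4}\right) = 14 \left(- \frac{5}{32}\right) = - \frac{35}{16}$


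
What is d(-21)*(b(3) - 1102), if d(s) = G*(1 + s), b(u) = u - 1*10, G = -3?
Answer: -66540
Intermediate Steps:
b(u) = -10 + u (b(u) = u - 10 = -10 + u)
d(s) = -3 - 3*s (d(s) = -3*(1 + s) = -3 - 3*s)
d(-21)*(b(3) - 1102) = (-3 - 3*(-21))*((-10 + 3) - 1102) = (-3 + 63)*(-7 - 1102) = 60*(-1109) = -66540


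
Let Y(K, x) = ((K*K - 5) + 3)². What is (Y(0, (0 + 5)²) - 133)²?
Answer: 16641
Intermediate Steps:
Y(K, x) = (-2 + K²)² (Y(K, x) = ((K² - 5) + 3)² = ((-5 + K²) + 3)² = (-2 + K²)²)
(Y(0, (0 + 5)²) - 133)² = ((-2 + 0²)² - 133)² = ((-2 + 0)² - 133)² = ((-2)² - 133)² = (4 - 133)² = (-129)² = 16641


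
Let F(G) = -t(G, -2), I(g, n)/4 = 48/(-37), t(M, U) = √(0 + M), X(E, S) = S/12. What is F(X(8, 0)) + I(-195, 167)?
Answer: -192/37 ≈ -5.1892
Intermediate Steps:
X(E, S) = S/12 (X(E, S) = S*(1/12) = S/12)
t(M, U) = √M
I(g, n) = -192/37 (I(g, n) = 4*(48/(-37)) = 4*(48*(-1/37)) = 4*(-48/37) = -192/37)
F(G) = -√G
F(X(8, 0)) + I(-195, 167) = -√((1/12)*0) - 192/37 = -√0 - 192/37 = -1*0 - 192/37 = 0 - 192/37 = -192/37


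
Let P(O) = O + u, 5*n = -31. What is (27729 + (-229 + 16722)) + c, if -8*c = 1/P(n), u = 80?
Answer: 130543339/2952 ≈ 44222.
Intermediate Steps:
n = -31/5 (n = (1/5)*(-31) = -31/5 ≈ -6.2000)
P(O) = 80 + O (P(O) = O + 80 = 80 + O)
c = -5/2952 (c = -1/(8*(80 - 31/5)) = -1/(8*369/5) = -1/8*5/369 = -5/2952 ≈ -0.0016938)
(27729 + (-229 + 16722)) + c = (27729 + (-229 + 16722)) - 5/2952 = (27729 + 16493) - 5/2952 = 44222 - 5/2952 = 130543339/2952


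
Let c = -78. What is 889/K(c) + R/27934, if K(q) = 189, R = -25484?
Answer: 1429775/377109 ≈ 3.7914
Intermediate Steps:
889/K(c) + R/27934 = 889/189 - 25484/27934 = 889*(1/189) - 25484*1/27934 = 127/27 - 12742/13967 = 1429775/377109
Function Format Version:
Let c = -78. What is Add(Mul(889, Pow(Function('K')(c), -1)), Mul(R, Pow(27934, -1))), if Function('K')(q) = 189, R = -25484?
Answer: Rational(1429775, 377109) ≈ 3.7914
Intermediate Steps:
Add(Mul(889, Pow(Function('K')(c), -1)), Mul(R, Pow(27934, -1))) = Add(Mul(889, Pow(189, -1)), Mul(-25484, Pow(27934, -1))) = Add(Mul(889, Rational(1, 189)), Mul(-25484, Rational(1, 27934))) = Add(Rational(127, 27), Rational(-12742, 13967)) = Rational(1429775, 377109)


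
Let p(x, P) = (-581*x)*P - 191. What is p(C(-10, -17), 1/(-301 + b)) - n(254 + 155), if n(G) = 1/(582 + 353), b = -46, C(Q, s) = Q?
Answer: -67401692/324445 ≈ -207.74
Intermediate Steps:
p(x, P) = -191 - 581*P*x (p(x, P) = -581*P*x - 191 = -191 - 581*P*x)
n(G) = 1/935
p(C(-10, -17), 1/(-301 + b)) - n(254 + 155) = (-191 - 581*(-10)/(-301 - 46)) - 1*1/935 = (-191 - 581*(-10)/(-347)) - 1/935 = (-191 - 581*(-1/347)*(-10)) - 1/935 = (-191 - 5810/347) - 1/935 = -72087/347 - 1/935 = -67401692/324445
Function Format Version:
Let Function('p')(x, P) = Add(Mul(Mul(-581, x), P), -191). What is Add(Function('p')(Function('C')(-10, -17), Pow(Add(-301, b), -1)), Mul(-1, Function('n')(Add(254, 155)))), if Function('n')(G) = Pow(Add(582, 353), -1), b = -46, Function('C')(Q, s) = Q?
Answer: Rational(-67401692, 324445) ≈ -207.74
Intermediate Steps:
Function('p')(x, P) = Add(-191, Mul(-581, P, x)) (Function('p')(x, P) = Add(Mul(-581, P, x), -191) = Add(-191, Mul(-581, P, x)))
Function('n')(G) = Rational(1, 935) (Function('n')(G) = Pow(935, -1) = Rational(1, 935))
Add(Function('p')(Function('C')(-10, -17), Pow(Add(-301, b), -1)), Mul(-1, Function('n')(Add(254, 155)))) = Add(Add(-191, Mul(-581, Pow(Add(-301, -46), -1), -10)), Mul(-1, Rational(1, 935))) = Add(Add(-191, Mul(-581, Pow(-347, -1), -10)), Rational(-1, 935)) = Add(Add(-191, Mul(-581, Rational(-1, 347), -10)), Rational(-1, 935)) = Add(Add(-191, Rational(-5810, 347)), Rational(-1, 935)) = Add(Rational(-72087, 347), Rational(-1, 935)) = Rational(-67401692, 324445)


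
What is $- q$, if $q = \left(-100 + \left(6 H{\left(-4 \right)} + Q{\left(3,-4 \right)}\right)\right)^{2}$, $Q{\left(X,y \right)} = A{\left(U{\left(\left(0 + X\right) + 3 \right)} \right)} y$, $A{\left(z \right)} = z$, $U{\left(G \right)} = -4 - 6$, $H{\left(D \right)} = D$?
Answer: $-7056$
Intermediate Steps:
$U{\left(G \right)} = -10$ ($U{\left(G \right)} = -4 - 6 = -10$)
$Q{\left(X,y \right)} = - 10 y$
$q = 7056$ ($q = \left(-100 + \left(6 \left(-4\right) - -40\right)\right)^{2} = \left(-100 + \left(-24 + 40\right)\right)^{2} = \left(-100 + 16\right)^{2} = \left(-84\right)^{2} = 7056$)
$- q = \left(-1\right) 7056 = -7056$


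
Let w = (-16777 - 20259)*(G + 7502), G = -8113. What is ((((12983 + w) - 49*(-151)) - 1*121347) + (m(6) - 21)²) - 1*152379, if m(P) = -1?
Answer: 22376136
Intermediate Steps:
w = 22628996 (w = (-16777 - 20259)*(-8113 + 7502) = -37036*(-611) = 22628996)
((((12983 + w) - 49*(-151)) - 1*121347) + (m(6) - 21)²) - 1*152379 = ((((12983 + 22628996) - 49*(-151)) - 1*121347) + (-1 - 21)²) - 1*152379 = (((22641979 + 7399) - 121347) + (-22)²) - 152379 = ((22649378 - 121347) + 484) - 152379 = (22528031 + 484) - 152379 = 22528515 - 152379 = 22376136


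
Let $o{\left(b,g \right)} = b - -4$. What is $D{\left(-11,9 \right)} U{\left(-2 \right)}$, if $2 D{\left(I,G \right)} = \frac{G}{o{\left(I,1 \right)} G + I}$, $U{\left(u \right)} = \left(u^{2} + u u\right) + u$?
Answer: $- \frac{27}{74} \approx -0.36486$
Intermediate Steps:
$o{\left(b,g \right)} = 4 + b$ ($o{\left(b,g \right)} = b + 4 = 4 + b$)
$U{\left(u \right)} = u + 2 u^{2}$ ($U{\left(u \right)} = \left(u^{2} + u^{2}\right) + u = 2 u^{2} + u = u + 2 u^{2}$)
$D{\left(I,G \right)} = \frac{G}{2 \left(I + G \left(4 + I\right)\right)}$ ($D{\left(I,G \right)} = \frac{G \frac{1}{\left(4 + I\right) G + I}}{2} = \frac{G \frac{1}{G \left(4 + I\right) + I}}{2} = \frac{G \frac{1}{I + G \left(4 + I\right)}}{2} = \frac{G}{2 \left(I + G \left(4 + I\right)\right)}$)
$D{\left(-11,9 \right)} U{\left(-2 \right)} = \frac{1}{2} \cdot 9 \frac{1}{-11 + 9 \left(4 - 11\right)} \left(- 2 \left(1 + 2 \left(-2\right)\right)\right) = \frac{1}{2} \cdot 9 \frac{1}{-11 + 9 \left(-7\right)} \left(- 2 \left(1 - 4\right)\right) = \frac{1}{2} \cdot 9 \frac{1}{-11 - 63} \left(\left(-2\right) \left(-3\right)\right) = \frac{1}{2} \cdot 9 \frac{1}{-74} \cdot 6 = \frac{1}{2} \cdot 9 \left(- \frac{1}{74}\right) 6 = \left(- \frac{9}{148}\right) 6 = - \frac{27}{74}$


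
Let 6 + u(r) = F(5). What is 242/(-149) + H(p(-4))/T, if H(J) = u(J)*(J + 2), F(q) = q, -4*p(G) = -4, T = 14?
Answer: -3835/2086 ≈ -1.8384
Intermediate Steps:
p(G) = 1 (p(G) = -1/4*(-4) = 1)
u(r) = -1 (u(r) = -6 + 5 = -1)
H(J) = -2 - J (H(J) = -(J + 2) = -(2 + J) = -2 - J)
242/(-149) + H(p(-4))/T = 242/(-149) + (-2 - 1*1)/14 = 242*(-1/149) + (-2 - 1)*(1/14) = -242/149 - 3*1/14 = -242/149 - 3/14 = -3835/2086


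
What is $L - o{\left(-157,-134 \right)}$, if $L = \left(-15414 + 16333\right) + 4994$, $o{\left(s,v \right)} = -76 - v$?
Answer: $5855$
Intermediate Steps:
$L = 5913$ ($L = 919 + 4994 = 5913$)
$L - o{\left(-157,-134 \right)} = 5913 - \left(-76 - -134\right) = 5913 - \left(-76 + 134\right) = 5913 - 58 = 5855$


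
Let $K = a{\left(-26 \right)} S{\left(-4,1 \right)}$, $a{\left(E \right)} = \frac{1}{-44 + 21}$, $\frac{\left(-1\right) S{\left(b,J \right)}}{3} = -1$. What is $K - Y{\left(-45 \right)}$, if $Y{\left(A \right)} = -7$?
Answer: $\frac{158}{23} \approx 6.8696$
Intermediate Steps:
$S{\left(b,J \right)} = 3$ ($S{\left(b,J \right)} = \left(-3\right) \left(-1\right) = 3$)
$a{\left(E \right)} = - \frac{1}{23}$ ($a{\left(E \right)} = \frac{1}{-23} = - \frac{1}{23}$)
$K = - \frac{3}{23}$ ($K = \left(- \frac{1}{23}\right) 3 = - \frac{3}{23} \approx -0.13043$)
$K - Y{\left(-45 \right)} = - \frac{3}{23} - -7 = - \frac{3}{23} + 7 = \frac{158}{23}$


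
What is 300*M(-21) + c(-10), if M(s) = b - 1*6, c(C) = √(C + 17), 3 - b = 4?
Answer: -2100 + √7 ≈ -2097.4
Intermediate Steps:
b = -1 (b = 3 - 1*4 = 3 - 4 = -1)
c(C) = √(17 + C)
M(s) = -7 (M(s) = -1 - 1*6 = -1 - 6 = -7)
300*M(-21) + c(-10) = 300*(-7) + √(17 - 10) = -2100 + √7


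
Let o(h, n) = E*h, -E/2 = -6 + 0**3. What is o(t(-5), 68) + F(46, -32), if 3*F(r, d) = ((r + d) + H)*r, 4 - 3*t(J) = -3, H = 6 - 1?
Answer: 958/3 ≈ 319.33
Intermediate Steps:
H = 5
t(J) = 7/3 (t(J) = 4/3 - 1/3*(-3) = 4/3 + 1 = 7/3)
E = 12 (E = -2*(-6 + 0**3) = -2*(-6 + 0) = -2*(-6) = 12)
F(r, d) = r*(5 + d + r)/3 (F(r, d) = (((r + d) + 5)*r)/3 = (((d + r) + 5)*r)/3 = ((5 + d + r)*r)/3 = (r*(5 + d + r))/3 = r*(5 + d + r)/3)
o(h, n) = 12*h
o(t(-5), 68) + F(46, -32) = 12*(7/3) + (1/3)*46*(5 - 32 + 46) = 28 + (1/3)*46*19 = 28 + 874/3 = 958/3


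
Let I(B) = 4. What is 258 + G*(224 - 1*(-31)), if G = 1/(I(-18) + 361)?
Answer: 18885/73 ≈ 258.70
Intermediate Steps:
G = 1/365 (G = 1/(4 + 361) = 1/365 ≈ 0.0027397)
258 + G*(224 - 1*(-31)) = 258 + (224 - 1*(-31))/365 = 258 + (224 + 31)/365 = 258 + (1/365)*255 = 258 + 51/73 = 18885/73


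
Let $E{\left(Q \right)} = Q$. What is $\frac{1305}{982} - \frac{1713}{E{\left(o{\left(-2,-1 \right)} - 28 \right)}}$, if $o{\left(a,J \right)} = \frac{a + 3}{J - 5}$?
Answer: $\frac{10313541}{165958} \approx 62.146$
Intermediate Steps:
$o{\left(a,J \right)} = \frac{3 + a}{-5 + J}$
$\frac{1305}{982} - \frac{1713}{E{\left(o{\left(-2,-1 \right)} - 28 \right)}} = \frac{1305}{982} - \frac{1713}{\frac{3 - 2}{-5 - 1} - 28} = 1305 \cdot \frac{1}{982} - \frac{1713}{\frac{1}{-6} \cdot 1 - 28} = \frac{1305}{982} - \frac{1713}{\left(- \frac{1}{6}\right) 1 - 28} = \frac{1305}{982} - \frac{1713}{- \frac{1}{6} - 28} = \frac{1305}{982} - \frac{1713}{- \frac{169}{6}} = \frac{1305}{982} - - \frac{10278}{169} = \frac{1305}{982} + \frac{10278}{169} = \frac{10313541}{165958}$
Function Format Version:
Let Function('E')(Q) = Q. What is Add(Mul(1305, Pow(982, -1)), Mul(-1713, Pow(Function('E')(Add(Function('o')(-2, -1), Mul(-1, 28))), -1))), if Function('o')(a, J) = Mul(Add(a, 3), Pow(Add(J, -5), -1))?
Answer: Rational(10313541, 165958) ≈ 62.146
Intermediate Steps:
Function('o')(a, J) = Mul(Pow(Add(-5, J), -1), Add(3, a)) (Function('o')(a, J) = Mul(Add(3, a), Pow(Add(-5, J), -1)) = Mul(Pow(Add(-5, J), -1), Add(3, a)))
Add(Mul(1305, Pow(982, -1)), Mul(-1713, Pow(Function('E')(Add(Function('o')(-2, -1), Mul(-1, 28))), -1))) = Add(Mul(1305, Pow(982, -1)), Mul(-1713, Pow(Add(Mul(Pow(Add(-5, -1), -1), Add(3, -2)), Mul(-1, 28)), -1))) = Add(Mul(1305, Rational(1, 982)), Mul(-1713, Pow(Add(Mul(Pow(-6, -1), 1), -28), -1))) = Add(Rational(1305, 982), Mul(-1713, Pow(Add(Mul(Rational(-1, 6), 1), -28), -1))) = Add(Rational(1305, 982), Mul(-1713, Pow(Add(Rational(-1, 6), -28), -1))) = Add(Rational(1305, 982), Mul(-1713, Pow(Rational(-169, 6), -1))) = Add(Rational(1305, 982), Mul(-1713, Rational(-6, 169))) = Add(Rational(1305, 982), Rational(10278, 169)) = Rational(10313541, 165958)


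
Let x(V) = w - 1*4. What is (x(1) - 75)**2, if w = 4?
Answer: 5625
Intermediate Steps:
x(V) = 0 (x(V) = 4 - 1*4 = 4 - 4 = 0)
(x(1) - 75)**2 = (0 - 75)**2 = (-75)**2 = 5625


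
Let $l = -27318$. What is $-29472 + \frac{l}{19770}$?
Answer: $- \frac{97114793}{3295} \approx -29473.0$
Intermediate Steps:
$-29472 + \frac{l}{19770} = -29472 - \frac{27318}{19770} = -29472 - \frac{4553}{3295} = - \frac{97114793}{3295}$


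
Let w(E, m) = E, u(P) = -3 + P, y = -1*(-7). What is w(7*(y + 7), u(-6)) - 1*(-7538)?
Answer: 7636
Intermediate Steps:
y = 7
w(7*(y + 7), u(-6)) - 1*(-7538) = 7*(7 + 7) - 1*(-7538) = 7*14 + 7538 = 98 + 7538 = 7636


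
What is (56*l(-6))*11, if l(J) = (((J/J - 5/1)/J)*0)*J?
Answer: 0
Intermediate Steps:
l(J) = 0 (l(J) = (((1 - 5*1)/J)*0)*J = (((1 - 5)/J)*0)*J = (-4/J*0)*J = 0*J = 0)
(56*l(-6))*11 = (56*0)*11 = 0*11 = 0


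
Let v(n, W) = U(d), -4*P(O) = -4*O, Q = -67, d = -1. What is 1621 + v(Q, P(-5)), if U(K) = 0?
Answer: 1621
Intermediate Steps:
P(O) = O (P(O) = -(-1)*O = O)
v(n, W) = 0
1621 + v(Q, P(-5)) = 1621 + 0 = 1621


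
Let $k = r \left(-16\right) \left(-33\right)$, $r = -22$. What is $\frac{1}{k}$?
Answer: $- \frac{1}{11616} \approx -8.6088 \cdot 10^{-5}$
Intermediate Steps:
$k = -11616$ ($k = \left(-22\right) \left(-16\right) \left(-33\right) = 352 \left(-33\right) = -11616$)
$\frac{1}{k} = \frac{1}{-11616} = - \frac{1}{11616}$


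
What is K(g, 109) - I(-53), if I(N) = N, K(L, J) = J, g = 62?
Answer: 162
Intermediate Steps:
K(g, 109) - I(-53) = 109 - 1*(-53) = 109 + 53 = 162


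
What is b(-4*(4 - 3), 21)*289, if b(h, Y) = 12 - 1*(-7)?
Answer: 5491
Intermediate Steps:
b(h, Y) = 19 (b(h, Y) = 12 + 7 = 19)
b(-4*(4 - 3), 21)*289 = 19*289 = 5491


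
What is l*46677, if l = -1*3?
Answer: -140031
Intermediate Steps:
l = -3
l*46677 = -3*46677 = -140031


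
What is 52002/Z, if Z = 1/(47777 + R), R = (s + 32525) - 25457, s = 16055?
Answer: 3686941800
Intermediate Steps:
R = 23123 (R = (16055 + 32525) - 25457 = 48580 - 25457 = 23123)
Z = 1/70900 (Z = 1/(47777 + 23123) = 1/70900 ≈ 1.4104e-5)
52002/Z = 52002/(1/70900) = 52002*70900 = 3686941800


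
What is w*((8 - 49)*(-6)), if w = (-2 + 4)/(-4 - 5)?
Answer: -164/3 ≈ -54.667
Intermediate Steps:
w = -2/9 (w = 2/(-9) = 2*(-1/9) = -2/9 ≈ -0.22222)
w*((8 - 49)*(-6)) = -2*(8 - 49)*(-6)/9 = -(-82)*(-6)/9 = -2/9*246 = -164/3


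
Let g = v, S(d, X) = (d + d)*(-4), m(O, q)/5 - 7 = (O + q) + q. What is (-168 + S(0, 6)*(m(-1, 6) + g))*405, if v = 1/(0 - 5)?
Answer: -68040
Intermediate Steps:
m(O, q) = 35 + 5*O + 10*q (m(O, q) = 35 + 5*((O + q) + q) = 35 + 5*(O + 2*q) = 35 + (5*O + 10*q) = 35 + 5*O + 10*q)
v = -⅕ (v = 1/(-5) = -⅕ ≈ -0.20000)
S(d, X) = -8*d (S(d, X) = (2*d)*(-4) = -8*d)
g = -⅕ ≈ -0.20000
(-168 + S(0, 6)*(m(-1, 6) + g))*405 = (-168 + (-8*0)*((35 + 5*(-1) + 10*6) - ⅕))*405 = (-168 + 0*((35 - 5 + 60) - ⅕))*405 = (-168 + 0*(90 - ⅕))*405 = (-168 + 0*(449/5))*405 = (-168 + 0)*405 = -168*405 = -68040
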